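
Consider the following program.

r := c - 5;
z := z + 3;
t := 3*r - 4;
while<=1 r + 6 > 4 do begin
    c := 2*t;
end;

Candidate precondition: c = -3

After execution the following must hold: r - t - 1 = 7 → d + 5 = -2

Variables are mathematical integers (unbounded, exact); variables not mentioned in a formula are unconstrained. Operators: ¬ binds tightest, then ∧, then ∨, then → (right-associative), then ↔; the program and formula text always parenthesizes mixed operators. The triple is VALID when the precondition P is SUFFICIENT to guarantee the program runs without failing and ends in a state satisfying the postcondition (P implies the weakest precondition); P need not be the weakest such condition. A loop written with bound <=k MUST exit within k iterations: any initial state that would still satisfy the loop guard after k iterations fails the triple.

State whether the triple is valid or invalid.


Working backward. After the program, the postcondition r - t - 1 = 7 → d + 5 = -2 must hold; in canonical form it is r = t + 8 → d = -7.
Before the loop (bound <=1), unroll the exhaustion recursion (WP_0 = exit-now case; WP_j = one more guarded iteration, up to j = 1):
  WP_0: (¬(r > -2)) ∧ (r = t + 8 → d = -7)
  WP_1: (r > -2 → ((¬(r > -2)) ∧ (r = t + 8 → d = -7))) ∧ ((¬(r > -2)) → (r = t + 8 → d = -7))
So before the loop: (r > -2 → ((¬(r > -2)) ∧ (r = t + 8 → d = -7))) ∧ ((¬(r > -2)) → (r = t + 8 → d = -7))
Before t := 3*r - 4: (r > -2 → ((¬(r > -2)) ∧ (2*r = -4 → d = -7))) ∧ ((¬(r > -2)) → (2*r = -4 → d = -7))
Before z := z + 3: (r > -2 → ((¬(r > -2)) ∧ (2*r = -4 → d = -7))) ∧ ((¬(r > -2)) → (2*r = -4 → d = -7))
Before r := c - 5: (c > 3 → ((¬(c > 3)) ∧ (2*c = 6 → d = -7))) ∧ ((¬(c > 3)) → (2*c = 6 → d = -7))
The weakest precondition is (c > 3 → ((¬(c > 3)) ∧ (2*c = 6 → d = -7))) ∧ ((¬(c > 3)) → (2*c = 6 → d = -7)).
Check whether c = -3 implies it.
Every state satisfying the precondition satisfies the weakest precondition: the implication holds.
Answer: valid


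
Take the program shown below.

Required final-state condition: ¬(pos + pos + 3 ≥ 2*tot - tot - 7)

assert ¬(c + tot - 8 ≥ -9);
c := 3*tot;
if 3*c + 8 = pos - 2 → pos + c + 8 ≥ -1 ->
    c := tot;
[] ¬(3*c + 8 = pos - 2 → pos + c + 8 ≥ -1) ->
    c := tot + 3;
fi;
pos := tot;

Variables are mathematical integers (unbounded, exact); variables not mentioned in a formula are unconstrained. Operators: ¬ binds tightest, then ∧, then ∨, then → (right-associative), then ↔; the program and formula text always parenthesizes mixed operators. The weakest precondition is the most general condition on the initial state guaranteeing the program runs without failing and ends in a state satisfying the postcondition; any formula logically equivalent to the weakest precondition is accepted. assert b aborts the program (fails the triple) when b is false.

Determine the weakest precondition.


Working backward. After the program, the postcondition ¬(pos + pos + 3 ≥ 2*tot - tot - 7) must hold; in canonical form it is ¬(2*pos ≥ tot - 10).
Before pos := tot: ¬(tot ≥ -10)
Then branch requires ¬(tot ≥ -10); else branch requires ¬(tot ≥ -10).
Before the if: ((3*c = pos - 10 → c + pos ≥ -9) → (¬(tot ≥ -10))) ∧ ((¬(3*c = pos - 10 → c + pos ≥ -9)) → (¬(tot ≥ -10)))
Before c := 3*tot: ((9*tot = pos - 10 → pos + 3*tot ≥ -9) → (¬(tot ≥ -10))) ∧ ((¬(9*tot = pos - 10 → pos + 3*tot ≥ -9)) → (¬(tot ≥ -10)))
Before assert ¬(c + tot - 8 ≥ -9): (¬(c + tot ≥ -1)) ∧ ((9*tot = pos - 10 → pos + 3*tot ≥ -9) → (¬(tot ≥ -10))) ∧ ((¬(9*tot = pos - 10 → pos + 3*tot ≥ -9)) → (¬(tot ≥ -10)))
Answer: WP = (¬(c + tot ≥ -1)) ∧ ((9*tot = pos - 10 → pos + 3*tot ≥ -9) → (¬(tot ≥ -10))) ∧ ((¬(9*tot = pos - 10 → pos + 3*tot ≥ -9)) → (¬(tot ≥ -10)))


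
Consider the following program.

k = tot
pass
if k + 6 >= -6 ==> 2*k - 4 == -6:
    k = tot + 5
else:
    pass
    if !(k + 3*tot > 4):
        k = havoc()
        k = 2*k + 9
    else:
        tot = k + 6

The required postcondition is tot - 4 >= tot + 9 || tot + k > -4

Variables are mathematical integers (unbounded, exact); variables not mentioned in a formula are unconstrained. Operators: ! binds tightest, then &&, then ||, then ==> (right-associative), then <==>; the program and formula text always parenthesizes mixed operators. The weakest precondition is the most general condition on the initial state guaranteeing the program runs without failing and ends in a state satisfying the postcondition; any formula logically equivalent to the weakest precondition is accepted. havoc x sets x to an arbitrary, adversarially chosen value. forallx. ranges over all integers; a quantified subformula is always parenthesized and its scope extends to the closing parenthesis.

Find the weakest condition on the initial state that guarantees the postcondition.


Working backward. After the program, the postcondition tot - 4 >= tot + 9 || tot + k > -4 must hold; in canonical form it is k + tot > -4.
Then branch requires 2*tot > -9; else branch requires ((!(k + 3*tot > 4)) ==> (forall k_1. 2*k_1 + tot > -13)) && (k + 3*tot > 4 ==> 2*k > -10).
Before the if: ((k >= -12 ==> 2*k == -2) ==> 2*tot > -9) && ((!(k >= -12 ==> 2*k == -2)) ==> (((!(k + 3*tot > 4)) ==> (forall k_1. 2*k_1 + tot > -13)) && (k + 3*tot > 4 ==> 2*k > -10)))
Before skip: ((k >= -12 ==> 2*k == -2) ==> 2*tot > -9) && ((!(k >= -12 ==> 2*k == -2)) ==> (((!(k + 3*tot > 4)) ==> (forall k_1. 2*k_1 + tot > -13)) && (k + 3*tot > 4 ==> 2*k > -10)))
Before k := tot: ((tot >= -12 ==> 2*tot == -2) ==> 2*tot > -9) && ((!(tot >= -12 ==> 2*tot == -2)) ==> (((!(4*tot > 4)) ==> (forall k_1. 2*k_1 + tot > -13)) && (4*tot > 4 ==> 2*tot > -10)))
Answer: WP = ((tot >= -12 ==> 2*tot == -2) ==> 2*tot > -9) && ((!(tot >= -12 ==> 2*tot == -2)) ==> (((!(4*tot > 4)) ==> (forall k_1. 2*k_1 + tot > -13)) && (4*tot > 4 ==> 2*tot > -10)))


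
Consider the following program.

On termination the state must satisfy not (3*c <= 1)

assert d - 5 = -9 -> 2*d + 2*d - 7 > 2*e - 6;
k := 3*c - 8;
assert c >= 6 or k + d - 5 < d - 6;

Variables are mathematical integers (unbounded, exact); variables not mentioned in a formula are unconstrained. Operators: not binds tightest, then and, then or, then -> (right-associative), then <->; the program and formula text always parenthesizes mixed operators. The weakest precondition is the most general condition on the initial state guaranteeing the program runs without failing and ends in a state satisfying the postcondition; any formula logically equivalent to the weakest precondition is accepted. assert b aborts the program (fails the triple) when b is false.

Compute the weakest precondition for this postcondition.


Working backward. After the program, not (3*c <= 1) must hold.
Before assert c >= 6 or k + d - 5 < d - 6: (c >= 6 or k < -1) and (not (3*c <= 1))
Before k := 3*c - 8: (c >= 6 or 3*c < 7) and (not (3*c <= 1))
Before assert d - 5 = -9 -> 2*d + 2*d - 7 > 2*e - 6: (d = -4 -> 4*d > 2*e + 1) and (c >= 6 or 3*c < 7) and (not (3*c <= 1))
Answer: WP = (d = -4 -> 4*d > 2*e + 1) and (c >= 6 or 3*c < 7) and (not (3*c <= 1))


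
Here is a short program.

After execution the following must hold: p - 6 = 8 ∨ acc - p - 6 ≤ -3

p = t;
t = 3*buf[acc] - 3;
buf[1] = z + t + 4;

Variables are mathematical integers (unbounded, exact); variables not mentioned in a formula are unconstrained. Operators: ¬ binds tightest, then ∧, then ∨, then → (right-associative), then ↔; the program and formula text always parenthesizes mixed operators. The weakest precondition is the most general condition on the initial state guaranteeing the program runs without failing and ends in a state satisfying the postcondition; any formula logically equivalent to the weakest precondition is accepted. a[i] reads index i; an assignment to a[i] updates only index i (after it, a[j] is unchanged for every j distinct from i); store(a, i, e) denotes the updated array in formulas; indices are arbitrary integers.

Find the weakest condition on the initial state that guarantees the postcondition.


Working backward. After the program, the postcondition p - 6 = 8 ∨ acc - p - 6 ≤ -3 must hold; in canonical form it is p = 14 ∨ acc ≤ p + 3.
Before buf[1] := z + t + 4: p = 14 ∨ acc ≤ p + 3
Before t := 3*buf[acc] - 3: p = 14 ∨ acc ≤ p + 3
Before p := t: t = 14 ∨ acc ≤ t + 3
Answer: WP = t = 14 ∨ acc ≤ t + 3


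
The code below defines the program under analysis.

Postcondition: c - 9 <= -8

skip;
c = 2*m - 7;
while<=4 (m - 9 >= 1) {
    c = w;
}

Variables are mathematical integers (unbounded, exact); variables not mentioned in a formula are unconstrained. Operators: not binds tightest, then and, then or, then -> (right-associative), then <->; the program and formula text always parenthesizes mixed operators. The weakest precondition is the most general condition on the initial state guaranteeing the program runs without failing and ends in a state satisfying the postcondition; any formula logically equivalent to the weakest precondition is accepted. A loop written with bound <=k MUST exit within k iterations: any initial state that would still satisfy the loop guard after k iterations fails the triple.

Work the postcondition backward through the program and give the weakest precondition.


Working backward. After the program, the postcondition c - 9 <= -8 must hold; in canonical form it is c <= 1.
Before the loop (bound <=4), unroll the exhaustion recursion (WP_0 = exit-now case; WP_j = one more guarded iteration, up to j = 4):
  WP_0: (not (m >= 10)) and c <= 1
  WP_1: (m >= 10 -> ((not (m >= 10)) and w <= 1)) and ((not (m >= 10)) -> c <= 1)
  WP_2: (m >= 10 -> ((m >= 10 -> ((not (m >= 10)) and w <= 1)) and ((not (m >= 10)) -> w <= 1))) and ((not (m >= 10)) -> c <= 1)
  WP_3: (m >= 10 -> ((m >= 10 -> ((m >= 10 -> ((not (m >= 10)) and w <= 1)) and ((not (m >= 10)) -> w <= 1))) and ((not (m >= 10)) -> w <= 1))) and ((not (m >= 10)) -> c <= 1)
  WP_4: (m >= 10 -> ((m >= 10 -> ((m >= 10 -> ((m >= 10 -> ((not (m >= 10)) and w <= 1)) and ((not (m >= 10)) -> w <= 1))) and ((not (m >= 10)) -> w <= 1))) and ((not (m >= 10)) -> w <= 1))) and ((not (m >= 10)) -> c <= 1)
So before the loop: (m >= 10 -> ((m >= 10 -> ((m >= 10 -> ((m >= 10 -> ((not (m >= 10)) and w <= 1)) and ((not (m >= 10)) -> w <= 1))) and ((not (m >= 10)) -> w <= 1))) and ((not (m >= 10)) -> w <= 1))) and ((not (m >= 10)) -> c <= 1)
Before c := 2*m - 7: (m >= 10 -> ((m >= 10 -> ((m >= 10 -> ((m >= 10 -> ((not (m >= 10)) and w <= 1)) and ((not (m >= 10)) -> w <= 1))) and ((not (m >= 10)) -> w <= 1))) and ((not (m >= 10)) -> w <= 1))) and ((not (m >= 10)) -> 2*m <= 8)
Before skip: (m >= 10 -> ((m >= 10 -> ((m >= 10 -> ((m >= 10 -> ((not (m >= 10)) and w <= 1)) and ((not (m >= 10)) -> w <= 1))) and ((not (m >= 10)) -> w <= 1))) and ((not (m >= 10)) -> w <= 1))) and ((not (m >= 10)) -> 2*m <= 8)
Answer: WP = (m >= 10 -> ((m >= 10 -> ((m >= 10 -> ((m >= 10 -> ((not (m >= 10)) and w <= 1)) and ((not (m >= 10)) -> w <= 1))) and ((not (m >= 10)) -> w <= 1))) and ((not (m >= 10)) -> w <= 1))) and ((not (m >= 10)) -> 2*m <= 8)


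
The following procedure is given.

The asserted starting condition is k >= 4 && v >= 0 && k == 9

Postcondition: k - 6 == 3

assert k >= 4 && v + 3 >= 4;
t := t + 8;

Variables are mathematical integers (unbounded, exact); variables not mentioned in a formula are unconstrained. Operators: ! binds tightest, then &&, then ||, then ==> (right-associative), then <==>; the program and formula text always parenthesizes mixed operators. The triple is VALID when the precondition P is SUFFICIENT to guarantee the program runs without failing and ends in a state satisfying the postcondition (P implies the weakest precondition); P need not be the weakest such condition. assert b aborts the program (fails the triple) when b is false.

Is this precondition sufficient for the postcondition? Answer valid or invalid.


Working backward. After the program, the postcondition k - 6 == 3 must hold; in canonical form it is k == 9.
Before t := t + 8: k == 9
Before assert k >= 4 && v + 3 >= 4: k >= 4 && v >= 1 && k == 9
The weakest precondition is k >= 4 && v >= 1 && k == 9.
Check whether k >= 4 && v >= 0 && k == 9 implies it.
Countermodel: at the initial state k = 9, v = 0, the precondition holds but the weakest precondition fails.
Answer: invalid


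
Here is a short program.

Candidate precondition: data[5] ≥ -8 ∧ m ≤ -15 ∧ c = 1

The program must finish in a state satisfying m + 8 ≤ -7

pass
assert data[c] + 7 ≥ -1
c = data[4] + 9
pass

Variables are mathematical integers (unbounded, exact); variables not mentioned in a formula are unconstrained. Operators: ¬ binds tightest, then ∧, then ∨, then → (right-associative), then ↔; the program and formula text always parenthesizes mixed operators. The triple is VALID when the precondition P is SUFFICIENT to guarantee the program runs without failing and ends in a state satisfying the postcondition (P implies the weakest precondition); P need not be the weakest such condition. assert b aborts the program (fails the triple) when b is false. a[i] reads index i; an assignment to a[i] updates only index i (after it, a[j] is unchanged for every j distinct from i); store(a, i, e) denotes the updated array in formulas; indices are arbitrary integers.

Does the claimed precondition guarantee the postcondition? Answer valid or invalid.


Working backward. After the program, the postcondition m + 8 ≤ -7 must hold; in canonical form it is m ≤ -15.
Before skip: m ≤ -15
Before c := data[4] + 9: m ≤ -15
Before assert data[c] + 7 ≥ -1: data[c] ≥ -8 ∧ m ≤ -15
Before skip: data[c] ≥ -8 ∧ m ≤ -15
The weakest precondition is data[c] ≥ -8 ∧ m ≤ -15.
Check whether data[5] ≥ -8 ∧ m ≤ -15 ∧ c = 1 implies it.
Countermodel: at the initial state c = 1, data = {[1] = -9, [5] = 0, elsewhere -9}, m = -15, the precondition holds but the weakest precondition fails.
Answer: invalid


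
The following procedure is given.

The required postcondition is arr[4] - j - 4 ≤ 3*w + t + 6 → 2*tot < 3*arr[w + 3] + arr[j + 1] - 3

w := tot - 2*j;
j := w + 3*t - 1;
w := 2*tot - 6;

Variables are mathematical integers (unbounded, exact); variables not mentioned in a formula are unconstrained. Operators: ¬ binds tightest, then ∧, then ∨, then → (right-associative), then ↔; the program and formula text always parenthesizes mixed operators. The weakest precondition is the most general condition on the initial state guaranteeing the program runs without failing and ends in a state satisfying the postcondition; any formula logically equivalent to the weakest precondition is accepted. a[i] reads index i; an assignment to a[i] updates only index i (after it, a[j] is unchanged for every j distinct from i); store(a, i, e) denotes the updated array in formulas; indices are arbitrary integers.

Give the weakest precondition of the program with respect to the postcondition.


Working backward. After the program, the postcondition arr[4] - j - 4 ≤ 3*w + t + 6 → 2*tot < 3*arr[w + 3] + arr[j + 1] - 3 must hold; in canonical form it is arr[4] ≤ j + t + 3*w + 10 → 2*tot < arr[j + 1] + 3*arr[w + 3] - 3.
Before w := 2*tot - 6: arr[4] ≤ j + t + 6*tot - 8 → 2*tot < arr[j + 1] + 3*arr[2*tot - 3] - 3
Before j := w + 3*t - 1: arr[4] ≤ 4*t + 6*tot + w - 9 → 2*tot < arr[3*t + w] + 3*arr[2*tot - 3] - 3
Before w := tot - 2*j: arr[4] + 2*j ≤ 4*t + 7*tot - 9 → 2*tot < arr[-2*j + 3*t + tot] + 3*arr[2*tot - 3] - 3
Answer: WP = arr[4] + 2*j ≤ 4*t + 7*tot - 9 → 2*tot < arr[-2*j + 3*t + tot] + 3*arr[2*tot - 3] - 3


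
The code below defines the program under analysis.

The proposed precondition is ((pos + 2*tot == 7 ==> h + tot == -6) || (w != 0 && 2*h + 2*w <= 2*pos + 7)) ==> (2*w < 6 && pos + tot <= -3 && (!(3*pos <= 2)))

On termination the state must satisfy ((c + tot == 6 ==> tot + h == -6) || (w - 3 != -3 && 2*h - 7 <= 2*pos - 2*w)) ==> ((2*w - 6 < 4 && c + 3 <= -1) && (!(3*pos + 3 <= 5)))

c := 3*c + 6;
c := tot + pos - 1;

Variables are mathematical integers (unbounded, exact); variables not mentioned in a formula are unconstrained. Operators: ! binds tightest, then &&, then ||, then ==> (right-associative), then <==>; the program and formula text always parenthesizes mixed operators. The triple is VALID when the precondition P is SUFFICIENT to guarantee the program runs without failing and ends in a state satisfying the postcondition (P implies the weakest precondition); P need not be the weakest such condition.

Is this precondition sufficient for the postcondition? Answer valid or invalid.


Working backward. After the program, the postcondition ((c + tot == 6 ==> tot + h == -6) || (w - 3 != -3 && 2*h - 7 <= 2*pos - 2*w)) ==> ((2*w - 6 < 4 && c + 3 <= -1) && (!(3*pos + 3 <= 5))) must hold; in canonical form it is ((c + tot == 6 ==> h + tot == -6) || (w != 0 && 2*h + 2*w <= 2*pos + 7)) ==> (2*w < 10 && c <= -4 && (!(3*pos <= 2))).
Before c := tot + pos - 1: ((pos + 2*tot == 7 ==> h + tot == -6) || (w != 0 && 2*h + 2*w <= 2*pos + 7)) ==> (2*w < 10 && pos + tot <= -3 && (!(3*pos <= 2)))
Before c := 3*c + 6: ((pos + 2*tot == 7 ==> h + tot == -6) || (w != 0 && 2*h + 2*w <= 2*pos + 7)) ==> (2*w < 10 && pos + tot <= -3 && (!(3*pos <= 2)))
The weakest precondition is ((pos + 2*tot == 7 ==> h + tot == -6) || (w != 0 && 2*h + 2*w <= 2*pos + 7)) ==> (2*w < 10 && pos + tot <= -3 && (!(3*pos <= 2))).
Check whether ((pos + 2*tot == 7 ==> h + tot == -6) || (w != 0 && 2*h + 2*w <= 2*pos + 7)) ==> (2*w < 6 && pos + tot <= -3 && (!(3*pos <= 2))) implies it.
Every state satisfying the precondition satisfies the weakest precondition: the implication holds.
Answer: valid


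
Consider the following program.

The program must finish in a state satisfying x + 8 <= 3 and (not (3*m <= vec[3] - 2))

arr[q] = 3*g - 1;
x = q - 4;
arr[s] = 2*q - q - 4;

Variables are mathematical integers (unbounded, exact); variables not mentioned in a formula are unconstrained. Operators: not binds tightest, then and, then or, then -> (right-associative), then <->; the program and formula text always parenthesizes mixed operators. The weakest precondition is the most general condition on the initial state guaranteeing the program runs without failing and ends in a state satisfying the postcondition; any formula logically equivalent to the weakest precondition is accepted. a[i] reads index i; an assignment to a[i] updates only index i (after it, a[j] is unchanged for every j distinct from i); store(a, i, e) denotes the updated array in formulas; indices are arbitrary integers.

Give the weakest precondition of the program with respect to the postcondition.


Working backward. After the program, the postcondition x + 8 <= 3 and (not (3*m <= vec[3] - 2)) must hold; in canonical form it is x <= -5 and (not (3*m <= vec[3] - 2)).
Before arr[s] := 2*q - q - 4: x <= -5 and (not (3*m <= vec[3] - 2))
Before x := q - 4: q <= -1 and (not (3*m <= vec[3] - 2))
Before arr[q] := 3*g - 1: q <= -1 and (not (3*m <= vec[3] - 2))
Answer: WP = q <= -1 and (not (3*m <= vec[3] - 2))


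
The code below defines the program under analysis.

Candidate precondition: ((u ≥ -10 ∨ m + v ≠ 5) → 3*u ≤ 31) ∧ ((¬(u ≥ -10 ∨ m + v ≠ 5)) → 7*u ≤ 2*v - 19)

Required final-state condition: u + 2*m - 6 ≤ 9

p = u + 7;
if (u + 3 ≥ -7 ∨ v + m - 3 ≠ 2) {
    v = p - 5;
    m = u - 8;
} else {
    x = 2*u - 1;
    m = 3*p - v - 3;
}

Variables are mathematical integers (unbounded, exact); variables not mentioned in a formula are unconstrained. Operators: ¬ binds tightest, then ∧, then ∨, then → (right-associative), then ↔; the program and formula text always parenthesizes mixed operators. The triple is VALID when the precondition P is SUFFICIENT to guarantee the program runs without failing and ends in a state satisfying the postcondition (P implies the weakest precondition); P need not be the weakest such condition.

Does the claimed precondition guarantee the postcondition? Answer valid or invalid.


Working backward. After the program, the postcondition u + 2*m - 6 ≤ 9 must hold; in canonical form it is 2*m + u ≤ 15.
Then branch requires 3*u ≤ 31; else branch requires 6*p + u ≤ 2*v + 21.
Before the if: ((u ≥ -10 ∨ m + v ≠ 5) → 3*u ≤ 31) ∧ ((¬(u ≥ -10 ∨ m + v ≠ 5)) → 6*p + u ≤ 2*v + 21)
Before p := u + 7: ((u ≥ -10 ∨ m + v ≠ 5) → 3*u ≤ 31) ∧ ((¬(u ≥ -10 ∨ m + v ≠ 5)) → 7*u ≤ 2*v - 21)
The weakest precondition is ((u ≥ -10 ∨ m + v ≠ 5) → 3*u ≤ 31) ∧ ((¬(u ≥ -10 ∨ m + v ≠ 5)) → 7*u ≤ 2*v - 21).
Check whether ((u ≥ -10 ∨ m + v ≠ 5) → 3*u ≤ 31) ∧ ((¬(u ≥ -10 ∨ m + v ≠ 5)) → 7*u ≤ 2*v - 19) implies it.
Countermodel: at the initial state m = 37, u = -12, v = -32, the precondition holds but the weakest precondition fails.
Answer: invalid


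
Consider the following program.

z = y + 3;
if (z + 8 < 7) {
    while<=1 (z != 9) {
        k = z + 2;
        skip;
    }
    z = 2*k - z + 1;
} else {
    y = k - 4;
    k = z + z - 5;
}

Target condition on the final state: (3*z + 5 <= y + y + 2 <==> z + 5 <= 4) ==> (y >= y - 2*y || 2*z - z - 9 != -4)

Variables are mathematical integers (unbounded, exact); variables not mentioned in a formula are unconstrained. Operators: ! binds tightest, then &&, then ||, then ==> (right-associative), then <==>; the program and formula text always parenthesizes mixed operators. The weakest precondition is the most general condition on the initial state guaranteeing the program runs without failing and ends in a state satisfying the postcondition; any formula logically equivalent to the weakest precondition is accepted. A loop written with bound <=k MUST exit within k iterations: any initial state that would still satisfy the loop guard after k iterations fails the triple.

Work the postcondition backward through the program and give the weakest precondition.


Working backward. After the program, the postcondition (3*z + 5 <= y + y + 2 <==> z + 5 <= 4) ==> (y >= y - 2*y || 2*z - z - 9 != -4) must hold; in canonical form it is (3*z <= 2*y - 3 <==> z <= -1) ==> (2*y >= 0 || z != 5).
Then branch requires (z != 9 ==> ((!(z != 9)) && ((3*z <= 2*y - 18 <==> z <= -6) ==> (2*y >= 0 || z != 0)))) && ((!(z != 9)) ==> ((6*k <= 2*y + 3*z - 6 <==> 2*k <= z - 2) ==> (2*y >= 0 || 2*k != z + 4))); else branch requires (3*z <= 2*k - 11 <==> z <= -1) ==> (2*k >= 8 || z != 5).
Before the if: (z < -1 ==> ((z != 9 ==> ((!(z != 9)) && ((3*z <= 2*y - 18 <==> z <= -6) ==> (2*y >= 0 || z != 0)))) && ((!(z != 9)) ==> ((6*k <= 2*y + 3*z - 6 <==> 2*k <= z - 2) ==> (2*y >= 0 || 2*k != z + 4))))) && ((!(z < -1)) ==> ((3*z <= 2*k - 11 <==> z <= -1) ==> (2*k >= 8 || z != 5)))
Before z := y + 3: (y < -4 ==> ((y != 6 ==> ((!(y != 6)) && ((y <= -27 <==> y <= -9) ==> (2*y >= 0 || y != -3)))) && ((!(y != 6)) ==> ((6*k <= 5*y + 3 <==> 2*k <= y + 1) ==> (2*y >= 0 || 2*k != y + 7))))) && ((!(y < -4)) ==> ((3*y <= 2*k - 20 <==> y <= -4) ==> (2*k >= 8 || y != 2)))
Answer: WP = (y < -4 ==> ((y != 6 ==> ((!(y != 6)) && ((y <= -27 <==> y <= -9) ==> (2*y >= 0 || y != -3)))) && ((!(y != 6)) ==> ((6*k <= 5*y + 3 <==> 2*k <= y + 1) ==> (2*y >= 0 || 2*k != y + 7))))) && ((!(y < -4)) ==> ((3*y <= 2*k - 20 <==> y <= -4) ==> (2*k >= 8 || y != 2)))


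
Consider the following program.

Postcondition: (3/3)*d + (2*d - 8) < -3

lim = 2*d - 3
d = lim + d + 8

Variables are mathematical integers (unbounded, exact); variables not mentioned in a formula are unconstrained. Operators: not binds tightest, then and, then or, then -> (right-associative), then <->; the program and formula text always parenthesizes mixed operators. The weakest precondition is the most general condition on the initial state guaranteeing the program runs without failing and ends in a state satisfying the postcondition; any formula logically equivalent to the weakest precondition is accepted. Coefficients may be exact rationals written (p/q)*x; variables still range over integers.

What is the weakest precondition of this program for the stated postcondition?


Working backward. After the program, the postcondition (3/3)*d + (2*d - 8) < -3 must hold; in canonical form it is 3*d < 5.
Before d := lim + d + 8: 3*d + 3*lim < -19
Before lim := 2*d - 3: 9*d < -10
Answer: WP = 9*d < -10


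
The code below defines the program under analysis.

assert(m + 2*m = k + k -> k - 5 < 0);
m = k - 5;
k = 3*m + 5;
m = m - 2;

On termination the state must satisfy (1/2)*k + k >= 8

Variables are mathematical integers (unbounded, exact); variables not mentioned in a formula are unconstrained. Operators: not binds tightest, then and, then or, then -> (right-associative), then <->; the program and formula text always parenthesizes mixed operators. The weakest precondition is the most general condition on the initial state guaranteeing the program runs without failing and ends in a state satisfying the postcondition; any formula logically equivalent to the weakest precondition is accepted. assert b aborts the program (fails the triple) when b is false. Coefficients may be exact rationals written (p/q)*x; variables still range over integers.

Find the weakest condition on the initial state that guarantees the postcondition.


Working backward. After the program, the postcondition (1/2)*k + k >= 8 must hold; in canonical form it is (3/2)*k >= 8.
Before m := m - 2: (3/2)*k >= 8
Before k := 3*m + 5: (9/2)*m >= 1/2
Before m := k - 5: (9/2)*k >= 23
Before assert m + 2*m = k + k -> k - 5 < 0: (3*m = 2*k -> k < 5) and (9/2)*k >= 23
Answer: WP = (3*m = 2*k -> k < 5) and (9/2)*k >= 23


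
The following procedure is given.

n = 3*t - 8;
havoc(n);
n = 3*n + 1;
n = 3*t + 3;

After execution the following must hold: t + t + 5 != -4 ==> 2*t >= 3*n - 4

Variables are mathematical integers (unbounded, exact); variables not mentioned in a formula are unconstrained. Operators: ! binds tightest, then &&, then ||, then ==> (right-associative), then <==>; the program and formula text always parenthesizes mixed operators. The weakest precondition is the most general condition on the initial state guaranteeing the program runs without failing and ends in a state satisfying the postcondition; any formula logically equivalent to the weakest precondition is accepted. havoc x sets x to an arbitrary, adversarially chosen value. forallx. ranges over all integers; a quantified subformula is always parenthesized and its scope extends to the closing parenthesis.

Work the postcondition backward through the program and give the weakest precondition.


Working backward. After the program, the postcondition t + t + 5 != -4 ==> 2*t >= 3*n - 4 must hold; in canonical form it is 2*t != -9 ==> 2*t >= 3*n - 4.
Before n := 3*t + 3: 2*t != -9 ==> 7*t <= -5
Before n := 3*n + 1: 2*t != -9 ==> 7*t <= -5
Before havoc n: 2*t != -9 ==> 7*t <= -5
Before n := 3*t - 8: 2*t != -9 ==> 7*t <= -5
Answer: WP = 2*t != -9 ==> 7*t <= -5


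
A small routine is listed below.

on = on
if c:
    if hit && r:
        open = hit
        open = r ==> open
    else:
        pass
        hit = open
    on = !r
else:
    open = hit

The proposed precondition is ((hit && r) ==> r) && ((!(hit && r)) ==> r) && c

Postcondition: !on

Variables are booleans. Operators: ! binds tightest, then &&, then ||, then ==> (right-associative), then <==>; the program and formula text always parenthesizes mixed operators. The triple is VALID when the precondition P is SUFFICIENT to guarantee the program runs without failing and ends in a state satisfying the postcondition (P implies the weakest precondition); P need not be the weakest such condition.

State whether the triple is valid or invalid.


Working backward. After the program, !on must hold.
Then branch requires ((hit && r) ==> r) && ((!(hit && r)) ==> r); else branch requires !on.
Before the if: (c ==> (((hit && r) ==> r) && ((!(hit && r)) ==> r))) && ((!c) ==> (!on))
Before on := on: (c ==> (((hit && r) ==> r) && ((!(hit && r)) ==> r))) && ((!c) ==> (!on))
The weakest precondition is (c ==> (((hit && r) ==> r) && ((!(hit && r)) ==> r))) && ((!c) ==> (!on)).
Check whether ((hit && r) ==> r) && ((!(hit && r)) ==> r) && c implies it.
Every state satisfying the precondition satisfies the weakest precondition: the implication holds.
Answer: valid


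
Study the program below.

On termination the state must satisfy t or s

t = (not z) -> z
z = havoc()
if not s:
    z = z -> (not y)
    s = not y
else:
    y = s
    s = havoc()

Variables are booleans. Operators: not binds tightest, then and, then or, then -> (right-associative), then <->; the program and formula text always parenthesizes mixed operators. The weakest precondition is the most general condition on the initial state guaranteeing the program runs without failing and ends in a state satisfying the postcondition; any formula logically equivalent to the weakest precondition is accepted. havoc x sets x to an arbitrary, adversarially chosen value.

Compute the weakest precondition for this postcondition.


Working backward. After the program, t or s must hold.
Then branch requires t or (not y); else branch requires t.
Before the if: ((not s) -> (t or (not y))) and (s -> t)
Before havoc z: ((not s) -> (t or (not y))) and (s -> t)
Before t := (not z) -> z: ((not s) -> (((not z) -> z) or (not y))) and (s -> ((not z) -> z))
Answer: WP = ((not s) -> (((not z) -> z) or (not y))) and (s -> ((not z) -> z))


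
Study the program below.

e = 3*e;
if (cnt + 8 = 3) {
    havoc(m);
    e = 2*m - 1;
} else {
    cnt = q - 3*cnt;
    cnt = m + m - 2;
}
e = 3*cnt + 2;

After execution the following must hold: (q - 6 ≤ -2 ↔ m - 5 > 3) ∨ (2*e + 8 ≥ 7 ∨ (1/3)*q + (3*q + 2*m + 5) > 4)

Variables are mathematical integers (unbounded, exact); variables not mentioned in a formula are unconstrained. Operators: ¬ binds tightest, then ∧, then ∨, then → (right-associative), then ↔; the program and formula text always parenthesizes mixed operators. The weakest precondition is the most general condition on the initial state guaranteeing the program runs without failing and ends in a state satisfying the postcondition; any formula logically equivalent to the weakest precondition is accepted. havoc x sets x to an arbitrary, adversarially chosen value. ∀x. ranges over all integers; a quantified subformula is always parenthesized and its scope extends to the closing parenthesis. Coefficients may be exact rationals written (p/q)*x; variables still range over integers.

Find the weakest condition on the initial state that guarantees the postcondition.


Working backward. After the program, the postcondition (q - 6 ≤ -2 ↔ m - 5 > 3) ∨ (2*e + 8 ≥ 7 ∨ (1/3)*q + (3*q + 2*m + 5) > 4) must hold; in canonical form it is (q ≤ 4 ↔ m > 8) ∨ 2*e ≥ -1 ∨ 2*m + (10/3)*q > -1.
Before e := 3*cnt + 2: (q ≤ 4 ↔ m > 8) ∨ 6*cnt ≥ -5 ∨ 2*m + (10/3)*q > -1
Then branch requires ∀m_1. ((q ≤ 4 ↔ m_1 > 8) ∨ 6*cnt ≥ -5 ∨ 2*m_1 + (10/3)*q > -1); else branch requires (q ≤ 4 ↔ m > 8) ∨ 12*m ≥ 7 ∨ 2*m + (10/3)*q > -1.
Before the if: (cnt = -5 → (∀m_1. ((q ≤ 4 ↔ m_1 > 8) ∨ 6*cnt ≥ -5 ∨ 2*m_1 + (10/3)*q > -1))) ∧ ((¬(cnt = -5)) → ((q ≤ 4 ↔ m > 8) ∨ 12*m ≥ 7 ∨ 2*m + (10/3)*q > -1))
Before e := 3*e: (cnt = -5 → (∀m_1. ((q ≤ 4 ↔ m_1 > 8) ∨ 6*cnt ≥ -5 ∨ 2*m_1 + (10/3)*q > -1))) ∧ ((¬(cnt = -5)) → ((q ≤ 4 ↔ m > 8) ∨ 12*m ≥ 7 ∨ 2*m + (10/3)*q > -1))
Answer: WP = (cnt = -5 → (∀m_1. ((q ≤ 4 ↔ m_1 > 8) ∨ 6*cnt ≥ -5 ∨ 2*m_1 + (10/3)*q > -1))) ∧ ((¬(cnt = -5)) → ((q ≤ 4 ↔ m > 8) ∨ 12*m ≥ 7 ∨ 2*m + (10/3)*q > -1))


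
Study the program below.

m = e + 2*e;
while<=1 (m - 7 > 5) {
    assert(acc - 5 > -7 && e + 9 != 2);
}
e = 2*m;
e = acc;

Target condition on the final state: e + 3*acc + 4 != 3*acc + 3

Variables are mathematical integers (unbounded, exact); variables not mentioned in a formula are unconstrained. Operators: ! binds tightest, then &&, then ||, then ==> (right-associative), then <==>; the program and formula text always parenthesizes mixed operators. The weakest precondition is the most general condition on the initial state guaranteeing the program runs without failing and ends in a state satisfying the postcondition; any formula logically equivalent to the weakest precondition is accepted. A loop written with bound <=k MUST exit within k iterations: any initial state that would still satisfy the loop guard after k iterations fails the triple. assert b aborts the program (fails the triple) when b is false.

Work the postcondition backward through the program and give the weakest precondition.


Working backward. After the program, the postcondition e + 3*acc + 4 != 3*acc + 3 must hold; in canonical form it is e != -1.
Before e := acc: acc != -1
Before e := 2*m: acc != -1
Before the loop (bound <=1), unroll the exhaustion recursion (WP_0 = exit-now case; WP_j = one more guarded iteration, up to j = 1):
  WP_0: (!(m > 12)) && acc != -1
  WP_1: (m > 12 ==> (acc > -2 && e != -7 && (!(m > 12)) && acc != -1)) && ((!(m > 12)) ==> acc != -1)
So before the loop: (m > 12 ==> (acc > -2 && e != -7 && (!(m > 12)) && acc != -1)) && ((!(m > 12)) ==> acc != -1)
Before m := e + 2*e: (3*e > 12 ==> (acc > -2 && e != -7 && (!(3*e > 12)) && acc != -1)) && ((!(3*e > 12)) ==> acc != -1)
Answer: WP = (3*e > 12 ==> (acc > -2 && e != -7 && (!(3*e > 12)) && acc != -1)) && ((!(3*e > 12)) ==> acc != -1)


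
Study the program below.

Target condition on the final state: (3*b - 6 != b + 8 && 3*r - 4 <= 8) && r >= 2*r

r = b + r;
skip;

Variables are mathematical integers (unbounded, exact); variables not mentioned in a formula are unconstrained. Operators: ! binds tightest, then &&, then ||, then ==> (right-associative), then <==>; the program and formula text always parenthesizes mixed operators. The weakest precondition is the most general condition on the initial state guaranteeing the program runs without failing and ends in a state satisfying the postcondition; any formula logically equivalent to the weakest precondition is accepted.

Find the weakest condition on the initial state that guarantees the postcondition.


Working backward. After the program, the postcondition (3*b - 6 != b + 8 && 3*r - 4 <= 8) && r >= 2*r must hold; in canonical form it is 2*b != 14 && 3*r <= 12 && r <= 0.
Before skip: 2*b != 14 && 3*r <= 12 && r <= 0
Before r := b + r: 2*b != 14 && 3*b + 3*r <= 12 && b + r <= 0
Answer: WP = 2*b != 14 && 3*b + 3*r <= 12 && b + r <= 0


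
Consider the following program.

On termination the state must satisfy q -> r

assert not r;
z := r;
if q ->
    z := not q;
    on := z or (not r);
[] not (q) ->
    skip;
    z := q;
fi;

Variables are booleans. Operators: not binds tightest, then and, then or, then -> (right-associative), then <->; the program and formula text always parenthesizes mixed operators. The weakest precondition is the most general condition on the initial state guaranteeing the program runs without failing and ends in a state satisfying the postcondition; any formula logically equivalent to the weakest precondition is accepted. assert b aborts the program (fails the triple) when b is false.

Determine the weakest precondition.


Working backward. After the program, q -> r must hold.
Then branch requires q -> r; else branch requires q -> r.
Before the if: (q -> (q -> r)) and ((not q) -> (q -> r))
Before z := r: (q -> (q -> r)) and ((not q) -> (q -> r))
Before assert not r: (not r) and (q -> (q -> r)) and ((not q) -> (q -> r))
Answer: WP = (not r) and (q -> (q -> r)) and ((not q) -> (q -> r))


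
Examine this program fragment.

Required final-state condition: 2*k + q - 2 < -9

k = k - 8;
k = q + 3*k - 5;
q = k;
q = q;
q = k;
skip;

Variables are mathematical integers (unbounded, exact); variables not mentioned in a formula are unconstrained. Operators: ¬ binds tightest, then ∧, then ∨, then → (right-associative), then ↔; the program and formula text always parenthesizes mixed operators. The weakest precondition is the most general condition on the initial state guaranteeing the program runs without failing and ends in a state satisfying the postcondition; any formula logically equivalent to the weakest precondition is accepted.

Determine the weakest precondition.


Working backward. After the program, the postcondition 2*k + q - 2 < -9 must hold; in canonical form it is 2*k + q < -7.
Before skip: 2*k + q < -7
Before q := k: 3*k < -7
Before q := q: 3*k < -7
Before q := k: 3*k < -7
Before k := q + 3*k - 5: 9*k + 3*q < 8
Before k := k - 8: 9*k + 3*q < 80
Answer: WP = 9*k + 3*q < 80


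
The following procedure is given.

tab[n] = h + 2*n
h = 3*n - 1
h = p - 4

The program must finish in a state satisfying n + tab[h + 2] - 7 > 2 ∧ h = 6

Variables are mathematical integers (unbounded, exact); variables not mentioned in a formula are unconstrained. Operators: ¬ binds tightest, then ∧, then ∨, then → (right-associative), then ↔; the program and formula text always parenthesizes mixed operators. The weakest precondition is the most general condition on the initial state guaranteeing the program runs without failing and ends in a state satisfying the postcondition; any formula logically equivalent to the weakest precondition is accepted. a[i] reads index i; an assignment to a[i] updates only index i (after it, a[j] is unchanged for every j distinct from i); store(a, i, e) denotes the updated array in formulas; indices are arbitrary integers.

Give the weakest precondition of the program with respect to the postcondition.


Working backward. After the program, the postcondition n + tab[h + 2] - 7 > 2 ∧ h = 6 must hold; in canonical form it is tab[h + 2] + n > 9 ∧ h = 6.
Before h := p - 4: tab[p - 2] + n > 9 ∧ p = 10
Before h := 3*n - 1: tab[p - 2] + n > 9 ∧ p = 10
Before tab[n] := h + 2*n: store(tab, n, h + 2*n)[p - 2] + n > 9 ∧ p = 10
Answer: WP = store(tab, n, h + 2*n)[p - 2] + n > 9 ∧ p = 10


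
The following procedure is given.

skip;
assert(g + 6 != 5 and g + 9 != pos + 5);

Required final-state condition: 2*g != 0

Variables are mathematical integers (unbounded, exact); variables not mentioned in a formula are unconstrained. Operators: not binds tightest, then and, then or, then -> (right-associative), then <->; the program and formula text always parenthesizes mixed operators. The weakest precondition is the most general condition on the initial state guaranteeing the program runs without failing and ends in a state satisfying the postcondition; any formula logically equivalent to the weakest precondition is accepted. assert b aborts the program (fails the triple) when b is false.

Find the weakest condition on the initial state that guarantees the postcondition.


Working backward. After the program, 2*g != 0 must hold.
Before assert g + 6 != 5 and g + 9 != pos + 5: g != -1 and g != pos - 4 and 2*g != 0
Before skip: g != -1 and g != pos - 4 and 2*g != 0
Answer: WP = g != -1 and g != pos - 4 and 2*g != 0


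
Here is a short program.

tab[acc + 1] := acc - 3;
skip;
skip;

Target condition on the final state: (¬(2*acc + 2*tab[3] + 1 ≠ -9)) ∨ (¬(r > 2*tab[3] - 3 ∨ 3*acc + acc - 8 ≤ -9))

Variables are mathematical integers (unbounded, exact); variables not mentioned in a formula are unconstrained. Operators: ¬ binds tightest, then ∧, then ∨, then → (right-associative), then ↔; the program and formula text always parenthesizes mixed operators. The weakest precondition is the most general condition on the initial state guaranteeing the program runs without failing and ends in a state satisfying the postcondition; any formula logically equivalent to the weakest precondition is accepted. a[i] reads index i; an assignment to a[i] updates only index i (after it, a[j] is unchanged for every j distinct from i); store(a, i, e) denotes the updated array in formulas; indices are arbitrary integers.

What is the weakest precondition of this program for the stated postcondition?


Working backward. After the program, the postcondition (¬(2*acc + 2*tab[3] + 1 ≠ -9)) ∨ (¬(r > 2*tab[3] - 3 ∨ 3*acc + acc - 8 ≤ -9)) must hold; in canonical form it is (¬(2*tab[3] + 2*acc ≠ -10)) ∨ (¬(r > 2*tab[3] - 3 ∨ 4*acc ≤ -1)).
Before skip: (¬(2*tab[3] + 2*acc ≠ -10)) ∨ (¬(r > 2*tab[3] - 3 ∨ 4*acc ≤ -1))
Before skip: (¬(2*tab[3] + 2*acc ≠ -10)) ∨ (¬(r > 2*tab[3] - 3 ∨ 4*acc ≤ -1))
Before tab[acc + 1] := acc - 3: (¬(2*store(tab, acc + 1, acc - 3)[3] + 2*acc ≠ -10)) ∨ (¬(r > 2*store(tab, acc + 1, acc - 3)[3] - 3 ∨ 4*acc ≤ -1))
Answer: WP = (¬(2*store(tab, acc + 1, acc - 3)[3] + 2*acc ≠ -10)) ∨ (¬(r > 2*store(tab, acc + 1, acc - 3)[3] - 3 ∨ 4*acc ≤ -1))
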